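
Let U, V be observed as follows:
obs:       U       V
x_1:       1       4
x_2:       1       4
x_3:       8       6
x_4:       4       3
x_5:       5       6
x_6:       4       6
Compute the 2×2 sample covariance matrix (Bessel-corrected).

Step 1 — column means:
  mean(U) = (1 + 1 + 8 + 4 + 5 + 4) / 6 = 23/6 = 3.8333
  mean(V) = (4 + 4 + 6 + 3 + 6 + 6) / 6 = 29/6 = 4.8333

Step 2 — sample covariance S[i,j] = (1/(n-1)) · Σ_k (x_{k,i} - mean_i) · (x_{k,j} - mean_j), with n-1 = 5.
  S[U,U] = ((-2.8333)·(-2.8333) + (-2.8333)·(-2.8333) + (4.1667)·(4.1667) + (0.1667)·(0.1667) + (1.1667)·(1.1667) + (0.1667)·(0.1667)) / 5 = 34.8333/5 = 6.9667
  S[U,V] = ((-2.8333)·(-0.8333) + (-2.8333)·(-0.8333) + (4.1667)·(1.1667) + (0.1667)·(-1.8333) + (1.1667)·(1.1667) + (0.1667)·(1.1667)) / 5 = 10.8333/5 = 2.1667
  S[V,V] = ((-0.8333)·(-0.8333) + (-0.8333)·(-0.8333) + (1.1667)·(1.1667) + (-1.8333)·(-1.8333) + (1.1667)·(1.1667) + (1.1667)·(1.1667)) / 5 = 8.8333/5 = 1.7667

S is symmetric (S[j,i] = S[i,j]). Assembling:

S = [[6.9667, 2.1667],
 [2.1667, 1.7667]]


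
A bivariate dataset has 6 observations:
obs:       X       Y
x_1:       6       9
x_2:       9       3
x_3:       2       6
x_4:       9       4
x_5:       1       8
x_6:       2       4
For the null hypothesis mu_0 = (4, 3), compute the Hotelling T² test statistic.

Step 1 — sample mean vector:
  mean(X) = (6 + 9 + 2 + 9 + 1 + 2) / 6 = 29/6 = 4.8333
  mean(Y) = (9 + 3 + 6 + 4 + 8 + 4) / 6 = 34/6 = 5.6667
  x̄ = (4.8333, 5.6667),  deviation x̄ - mu_0 = (4.8333, 5.6667) - (4, 3) = (0.8333, 2.6667).

Step 2 — sample covariance matrix, S[i,j] = (1/(n-1)) · Σ_k (x_{k,i} - mean_i) · (x_{k,j} - mean_j), divisor n-1 = 5:
  S[X,X] = ((1.1667)·(1.1667) + (4.1667)·(4.1667) + (-2.8333)·(-2.8333) + (4.1667)·(4.1667) + (-3.8333)·(-3.8333) + (-2.8333)·(-2.8333)) / 5 = 66.8333/5 = 13.3667
  S[X,Y] = ((1.1667)·(3.3333) + (4.1667)·(-2.6667) + (-2.8333)·(0.3333) + (4.1667)·(-1.6667) + (-3.8333)·(2.3333) + (-2.8333)·(-1.6667)) / 5 = -19.3333/5 = -3.8667
  S[Y,Y] = ((3.3333)·(3.3333) + (-2.6667)·(-2.6667) + (0.3333)·(0.3333) + (-1.6667)·(-1.6667) + (2.3333)·(2.3333) + (-1.6667)·(-1.6667)) / 5 = 29.3333/5 = 5.8667
  S = [[13.3667, -3.8667],
 [-3.8667, 5.8667]].

Step 3 — invert S. det(S) = 13.3667·5.8667 - (-3.8667)² = 63.4667.
  S^{-1} = (1/det) · [[d, -b], [-b, a]] = [[0.0924, 0.0609],
 [0.0609, 0.2106]].

Step 4 — quadratic form (x̄ - mu_0)^T · S^{-1} · (x̄ - mu_0):
  S^{-1} · (x̄ - mu_0) = (0.2395, 0.6124),
  (x̄ - mu_0)^T · [...] = (0.8333)·(0.2395) + (2.6667)·(0.6124) = 1.8326.

Step 5 — scale by n: T² = 6 · 1.8326 = 10.9958.

T² ≈ 10.9958


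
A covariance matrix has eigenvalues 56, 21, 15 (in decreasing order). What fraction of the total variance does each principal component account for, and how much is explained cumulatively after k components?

Step 1 — total variance = trace(Sigma) = Σ λ_i = 56 + 21 + 15 = 92.

Step 2 — fraction explained by component i = λ_i / Σ λ:
  PC1: 56/92 = 0.6087
  PC2: 21/92 = 0.2283
  PC3: 15/92 = 0.163

Step 3 — cumulative fraction after k components = (λ_1 + ... + λ_k) / Σ λ:
  k = 1: 56/92 = 0.6087
  k = 2: (56 + 21)/92 = 77/92 = 0.837
  k = 3: (56 + 21 + 15)/92 = 92/92 = 1

Summary (fraction, with percent):

explained: PC1 0.6087 (60.87%), PC2 0.2283 (22.83%), PC3 0.163 (16.3%);  cumulative: 0.6087, 0.837, 1


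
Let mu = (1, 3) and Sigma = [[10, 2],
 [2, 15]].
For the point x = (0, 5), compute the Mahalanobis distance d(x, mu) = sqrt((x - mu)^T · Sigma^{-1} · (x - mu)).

Step 1 — centre the observation: (x - mu) = (-1, 2).

Step 2 — invert Sigma. det(Sigma) = 10·15 - (2)² = 146.
  Sigma^{-1} = (1/det) · [[d, -b], [-b, a]] = [[0.1027, -0.0137],
 [-0.0137, 0.0685]].

Step 3 — form the quadratic (x - mu)^T · Sigma^{-1} · (x - mu):
  Sigma^{-1} · (x - mu) = (-0.1301, 0.1507).
  (x - mu)^T · [Sigma^{-1} · (x - mu)] = (-1)·(-0.1301) + (2)·(0.1507) = 0.4315.

Step 4 — take square root: d = √(0.4315) ≈ 0.6569.

d(x, mu) = √(0.4315) ≈ 0.6569


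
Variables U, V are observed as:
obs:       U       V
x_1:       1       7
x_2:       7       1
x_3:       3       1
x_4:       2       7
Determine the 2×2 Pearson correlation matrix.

Step 1 — column means:
  mean(U) = (1 + 7 + 3 + 2) / 4 = 13/4 = 3.25
  mean(V) = (7 + 1 + 1 + 7) / 4 = 16/4 = 4

Step 2 — sample variances and covariances s[i,j] = (1/(n-1)) · Σ_k (x_{k,i} - mean_i) · (x_{k,j} - mean_j), with n-1 = 3:
  s[U,U] = ((-2.25)·(-2.25) + (3.75)·(3.75) + (-0.25)·(-0.25) + (-1.25)·(-1.25)) / 3 = 20.75/3 = 6.9167
  s[U,V] = ((-2.25)·(3) + (3.75)·(-3) + (-0.25)·(-3) + (-1.25)·(3)) / 3 = -21/3 = -7
  s[V,V] = ((3)·(3) + (-3)·(-3) + (-3)·(-3) + (3)·(3)) / 3 = 36/3 = 12
  Sample standard deviations s_i = √(s[i,i]):
  s(U) = √(6.9167) = 2.63
  s(V) = √(12) = 3.4641

Step 3 — r_{ij} = s_{ij} / (s_i · s_j):
  r[U,U] = 1 (diagonal).
  r[U,V] = -7 / (2.63 · 3.4641) = -7 / 9.1104 = -0.7683
  r[V,V] = 1 (diagonal).

R is symmetric with unit diagonal. Assembling:

R = [[1, -0.7683],
 [-0.7683, 1]]


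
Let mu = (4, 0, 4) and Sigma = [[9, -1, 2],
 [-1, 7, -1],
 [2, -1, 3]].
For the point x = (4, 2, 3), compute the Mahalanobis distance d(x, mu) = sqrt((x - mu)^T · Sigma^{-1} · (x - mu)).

Step 1 — centre the observation: (x - mu) = (0, 2, -1).

Step 2 — invert Sigma (cofactor / det for 3×3, or solve directly):
  Sigma^{-1} = [[0.1307, 0.0065, -0.085],
 [0.0065, 0.1503, 0.0458],
 [-0.085, 0.0458, 0.4052]].

Step 3 — form the quadratic (x - mu)^T · Sigma^{-1} · (x - mu):
  Sigma^{-1} · (x - mu) = (0.098, 0.2549, -0.3137).
  (x - mu)^T · [Sigma^{-1} · (x - mu)] = (0)·(0.098) + (2)·(0.2549) + (-1)·(-0.3137) = 0.8235.

Step 4 — take square root: d = √(0.8235) ≈ 0.9075.

d(x, mu) = √(0.8235) ≈ 0.9075


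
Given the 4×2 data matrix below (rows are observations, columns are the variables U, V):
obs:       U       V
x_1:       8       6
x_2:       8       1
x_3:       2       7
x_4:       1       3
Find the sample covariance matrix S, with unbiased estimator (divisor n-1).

Step 1 — column means:
  mean(U) = (8 + 8 + 2 + 1) / 4 = 19/4 = 4.75
  mean(V) = (6 + 1 + 7 + 3) / 4 = 17/4 = 4.25

Step 2 — sample covariance S[i,j] = (1/(n-1)) · Σ_k (x_{k,i} - mean_i) · (x_{k,j} - mean_j), with n-1 = 3.
  S[U,U] = ((3.25)·(3.25) + (3.25)·(3.25) + (-2.75)·(-2.75) + (-3.75)·(-3.75)) / 3 = 42.75/3 = 14.25
  S[U,V] = ((3.25)·(1.75) + (3.25)·(-3.25) + (-2.75)·(2.75) + (-3.75)·(-1.25)) / 3 = -7.75/3 = -2.5833
  S[V,V] = ((1.75)·(1.75) + (-3.25)·(-3.25) + (2.75)·(2.75) + (-1.25)·(-1.25)) / 3 = 22.75/3 = 7.5833

S is symmetric (S[j,i] = S[i,j]). Assembling:

S = [[14.25, -2.5833],
 [-2.5833, 7.5833]]


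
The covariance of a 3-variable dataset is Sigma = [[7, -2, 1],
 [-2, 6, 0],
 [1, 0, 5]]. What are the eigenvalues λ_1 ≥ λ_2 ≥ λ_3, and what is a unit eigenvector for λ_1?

Step 1 — characteristic polynomial p(λ) = det(λI - Sigma) = λ³ - tr·λ² + c_1·λ - det, where tr = trace, c_1 = sum of the principal 2×2 minors, det = det(Sigma):
  tr = 7 + 6 + 5 = 18,
  c_1 = (7·6 - (-2)²) + (7·5 - (1)²) + (6·5 - (0)²) = 38 + 34 + 30 = 102,
  det = 7·(6·5 - (0)²) - (-2)·((-2)·5 - (0)·(1)) + (1)·((-2)·(0) - 6·(1)) = 7·(30) - (-2)·(-10) + (1)·(-6) = 184.
  So p(λ) = λ³ - 18λ² + 102λ - 184.
Step 2 — look for an integer root (rational root theorem: any rational root is an integer divisor of 184). Testing λ = 4:
  p(4) = 64 - 288 + 408 - 184 = 0  ✓
  Dividing out (λ - 4): p(λ) = (λ - 4)(λ² - 14λ + 46).
Step 3 — remaining eigenvalues from the quadratic λ² - 14λ + 46 = 0:
  Δ = 14² - 4·46 = 196 - 184 = 12,  λ = (14 ± √12)/2 = (14 ± 3.4641)/2 ≈ 8.7321 or 5.2679.
  Sorted: λ_1 = 8.7321,  λ_2 = 5.2679,  λ_3 = 4  (check: sum = 18 = tr ✓).

Step 4 — unit eigenvector for λ_1 ≈ 8.7321: v spans the null space of (Sigma - λ_1 I), whose rows are
  r_1 = (-1.7321, -2, 1),  r_2 = (-2, -2.7321, 0),  r_3 = (1, 0, -3.7321).
  v is orthogonal to every row, so take v ∝ r_1 × r_2 = ((-2)·(0) - (1)·(-2.7321), (1)·(-2) - (-1.7321)·(0), (-1.7321)·(-2.7321) - (-2)·(-2)) ≈ (2.7321, -2, 0.7321).
  Let u = (2.7321, -2, 0.7321).
  ||u|| = √((2.7321)² + (-2)² + (0.7321)²) = √(12) ≈ 3.4641,  v_1 = u/||u|| ≈ (0.7887, -0.5774, 0.2113) (||v_1|| = 1).

λ_1 = 8.7321,  λ_2 = 5.2679,  λ_3 = 4;  v_1 ≈ (0.7887, -0.5774, 0.2113)


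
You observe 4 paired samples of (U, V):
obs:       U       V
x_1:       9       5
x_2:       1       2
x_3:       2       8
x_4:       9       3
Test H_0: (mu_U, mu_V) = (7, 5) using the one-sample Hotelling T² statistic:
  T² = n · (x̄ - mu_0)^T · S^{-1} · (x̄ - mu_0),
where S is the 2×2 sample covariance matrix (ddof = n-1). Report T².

Step 1 — sample mean vector:
  mean(U) = (9 + 1 + 2 + 9) / 4 = 21/4 = 5.25
  mean(V) = (5 + 2 + 8 + 3) / 4 = 18/4 = 4.5
  x̄ = (5.25, 4.5),  deviation x̄ - mu_0 = (5.25, 4.5) - (7, 5) = (-1.75, -0.5).

Step 2 — sample covariance matrix, S[i,j] = (1/(n-1)) · Σ_k (x_{k,i} - mean_i) · (x_{k,j} - mean_j), divisor n-1 = 3:
  S[U,U] = ((3.75)·(3.75) + (-4.25)·(-4.25) + (-3.25)·(-3.25) + (3.75)·(3.75)) / 3 = 56.75/3 = 18.9167
  S[U,V] = ((3.75)·(0.5) + (-4.25)·(-2.5) + (-3.25)·(3.5) + (3.75)·(-1.5)) / 3 = -4.5/3 = -1.5
  S[V,V] = ((0.5)·(0.5) + (-2.5)·(-2.5) + (3.5)·(3.5) + (-1.5)·(-1.5)) / 3 = 21/3 = 7
  S = [[18.9167, -1.5],
 [-1.5, 7]].

Step 3 — invert S. det(S) = 18.9167·7 - (-1.5)² = 130.1667.
  S^{-1} = (1/det) · [[d, -b], [-b, a]] = [[0.0538, 0.0115],
 [0.0115, 0.1453]].

Step 4 — quadratic form (x̄ - mu_0)^T · S^{-1} · (x̄ - mu_0):
  S^{-1} · (x̄ - mu_0) = (-0.0999, -0.0928),
  (x̄ - mu_0)^T · [...] = (-1.75)·(-0.0999) + (-0.5)·(-0.0928) = 0.2212.

Step 5 — scale by n: T² = 4 · 0.2212 = 0.8848.

T² ≈ 0.8848


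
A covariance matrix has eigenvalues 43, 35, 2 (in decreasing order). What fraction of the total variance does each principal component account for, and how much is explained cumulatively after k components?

Step 1 — total variance = trace(Sigma) = Σ λ_i = 43 + 35 + 2 = 80.

Step 2 — fraction explained by component i = λ_i / Σ λ:
  PC1: 43/80 = 0.5375
  PC2: 35/80 = 0.4375
  PC3: 2/80 = 0.025

Step 3 — cumulative fraction after k components = (λ_1 + ... + λ_k) / Σ λ:
  k = 1: 43/80 = 0.5375
  k = 2: (43 + 35)/80 = 78/80 = 0.975
  k = 3: (43 + 35 + 2)/80 = 80/80 = 1

Summary (fraction, with percent):

explained: PC1 0.5375 (53.75%), PC2 0.4375 (43.75%), PC3 0.025 (2.5%);  cumulative: 0.5375, 0.975, 1


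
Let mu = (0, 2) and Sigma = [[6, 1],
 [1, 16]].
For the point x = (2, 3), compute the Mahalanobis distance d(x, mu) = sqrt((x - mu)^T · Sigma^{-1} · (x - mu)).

Step 1 — centre the observation: (x - mu) = (2, 1).

Step 2 — invert Sigma. det(Sigma) = 6·16 - (1)² = 95.
  Sigma^{-1} = (1/det) · [[d, -b], [-b, a]] = [[0.1684, -0.0105],
 [-0.0105, 0.0632]].

Step 3 — form the quadratic (x - mu)^T · Sigma^{-1} · (x - mu):
  Sigma^{-1} · (x - mu) = (0.3263, 0.0421).
  (x - mu)^T · [Sigma^{-1} · (x - mu)] = (2)·(0.3263) + (1)·(0.0421) = 0.6947.

Step 4 — take square root: d = √(0.6947) ≈ 0.8335.

d(x, mu) = √(0.6947) ≈ 0.8335


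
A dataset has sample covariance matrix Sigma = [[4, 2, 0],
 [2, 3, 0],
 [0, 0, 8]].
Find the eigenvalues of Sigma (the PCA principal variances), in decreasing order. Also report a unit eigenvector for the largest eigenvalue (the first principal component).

Step 1 — characteristic polynomial p(λ) = det(λI - Sigma) = λ³ - tr·λ² + c_1·λ - det, where tr = trace, c_1 = sum of the principal 2×2 minors, det = det(Sigma):
  tr = 4 + 3 + 8 = 15,
  c_1 = (4·3 - (2)²) + (4·8 - (0)²) + (3·8 - (0)²) = 8 + 32 + 24 = 64,
  det = 4·(3·8 - (0)²) - (2)·((2)·8 - (0)·(0)) + (0)·((2)·(0) - 3·(0)) = 4·(24) - (2)·(16) + (0)·(0) = 64.
  So p(λ) = λ³ - 15λ² + 64λ - 64.
Step 2 — look for an integer root (rational root theorem: any rational root is an integer divisor of 64). Testing λ = 8:
  p(8) = 512 - 960 + 512 - 64 = 0  ✓
  Dividing out (λ - 8): p(λ) = (λ - 8)(λ² - 7λ + 8).
Step 3 — remaining eigenvalues from the quadratic λ² - 7λ + 8 = 0:
  Δ = 7² - 4·8 = 49 - 32 = 17,  λ = (7 ± √17)/2 = (7 ± 4.1231)/2 ≈ 5.5616 or 1.4384.
  Sorted: λ_1 = 8,  λ_2 = 5.5616,  λ_3 = 1.4384  (check: sum = 15 = tr ✓).

Step 4 — unit eigenvector for λ_1 = 8: v spans the null space of (Sigma - λ_1 I), whose rows are
  r_1 = (-4, 2, 0),  r_2 = (2, -5, 0),  r_3 = (0, 0, 0).
  v is orthogonal to every row, so take v ∝ r_1 × r_2 = ((2)·(0) - (0)·(-5), (0)·(2) - (-4)·(0), (-4)·(-5) - (2)·(2)) = (0, 0, 16).
  Rescale (divide by 16): u = (0, 0, 1).
  ||u|| = √((0)² + (0)² + (1)²) = √(1) = 1,  v_1 = u/||u|| ≈ (0, 0, 1) (||v_1|| = 1).

λ_1 = 8,  λ_2 = 5.5616,  λ_3 = 1.4384;  v_1 ≈ (0, 0, 1)


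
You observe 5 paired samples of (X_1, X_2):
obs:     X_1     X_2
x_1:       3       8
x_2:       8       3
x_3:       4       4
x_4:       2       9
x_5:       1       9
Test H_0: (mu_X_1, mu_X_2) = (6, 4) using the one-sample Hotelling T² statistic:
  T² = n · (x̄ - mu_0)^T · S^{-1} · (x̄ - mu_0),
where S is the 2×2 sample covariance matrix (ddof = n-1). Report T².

Step 1 — sample mean vector:
  mean(X_1) = (3 + 8 + 4 + 2 + 1) / 5 = 18/5 = 3.6
  mean(X_2) = (8 + 3 + 4 + 9 + 9) / 5 = 33/5 = 6.6
  x̄ = (3.6, 6.6),  deviation x̄ - mu_0 = (3.6, 6.6) - (6, 4) = (-2.4, 2.6).

Step 2 — sample covariance matrix, S[i,j] = (1/(n-1)) · Σ_k (x_{k,i} - mean_i) · (x_{k,j} - mean_j), divisor n-1 = 4:
  S[X_1,X_1] = ((-0.6)·(-0.6) + (4.4)·(4.4) + (0.4)·(0.4) + (-1.6)·(-1.6) + (-2.6)·(-2.6)) / 4 = 29.2/4 = 7.3
  S[X_1,X_2] = ((-0.6)·(1.4) + (4.4)·(-3.6) + (0.4)·(-2.6) + (-1.6)·(2.4) + (-2.6)·(2.4)) / 4 = -27.8/4 = -6.95
  S[X_2,X_2] = ((1.4)·(1.4) + (-3.6)·(-3.6) + (-2.6)·(-2.6) + (2.4)·(2.4) + (2.4)·(2.4)) / 4 = 33.2/4 = 8.3
  S = [[7.3, -6.95],
 [-6.95, 8.3]].

Step 3 — invert S. det(S) = 7.3·8.3 - (-6.95)² = 12.2875.
  S^{-1} = (1/det) · [[d, -b], [-b, a]] = [[0.6755, 0.5656],
 [0.5656, 0.5941]].

Step 4 — quadratic form (x̄ - mu_0)^T · S^{-1} · (x̄ - mu_0):
  S^{-1} · (x̄ - mu_0) = (-0.1506, 0.1872),
  (x̄ - mu_0)^T · [...] = (-2.4)·(-0.1506) + (2.6)·(0.1872) = 0.848.

Step 5 — scale by n: T² = 5 · 0.848 = 4.2401.

T² ≈ 4.2401


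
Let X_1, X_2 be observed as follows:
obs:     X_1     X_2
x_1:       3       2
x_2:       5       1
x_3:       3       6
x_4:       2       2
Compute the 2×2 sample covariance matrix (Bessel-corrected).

Step 1 — column means:
  mean(X_1) = (3 + 5 + 3 + 2) / 4 = 13/4 = 3.25
  mean(X_2) = (2 + 1 + 6 + 2) / 4 = 11/4 = 2.75

Step 2 — sample covariance S[i,j] = (1/(n-1)) · Σ_k (x_{k,i} - mean_i) · (x_{k,j} - mean_j), with n-1 = 3.
  S[X_1,X_1] = ((-0.25)·(-0.25) + (1.75)·(1.75) + (-0.25)·(-0.25) + (-1.25)·(-1.25)) / 3 = 4.75/3 = 1.5833
  S[X_1,X_2] = ((-0.25)·(-0.75) + (1.75)·(-1.75) + (-0.25)·(3.25) + (-1.25)·(-0.75)) / 3 = -2.75/3 = -0.9167
  S[X_2,X_2] = ((-0.75)·(-0.75) + (-1.75)·(-1.75) + (3.25)·(3.25) + (-0.75)·(-0.75)) / 3 = 14.75/3 = 4.9167

S is symmetric (S[j,i] = S[i,j]). Assembling:

S = [[1.5833, -0.9167],
 [-0.9167, 4.9167]]


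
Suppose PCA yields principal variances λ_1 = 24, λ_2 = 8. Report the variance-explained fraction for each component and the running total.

Step 1 — total variance = trace(Sigma) = Σ λ_i = 24 + 8 = 32.

Step 2 — fraction explained by component i = λ_i / Σ λ:
  PC1: 24/32 = 0.75
  PC2: 8/32 = 0.25

Step 3 — cumulative fraction after k components = (λ_1 + ... + λ_k) / Σ λ:
  k = 1: 24/32 = 0.75
  k = 2: (24 + 8)/32 = 32/32 = 1

Summary (fraction, with percent):

explained: PC1 0.75 (75%), PC2 0.25 (25%);  cumulative: 0.75, 1


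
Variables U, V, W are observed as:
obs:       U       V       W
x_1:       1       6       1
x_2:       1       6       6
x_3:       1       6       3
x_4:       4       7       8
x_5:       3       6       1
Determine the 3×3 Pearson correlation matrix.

Step 1 — column means:
  mean(U) = (1 + 1 + 1 + 4 + 3) / 5 = 10/5 = 2
  mean(V) = (6 + 6 + 6 + 7 + 6) / 5 = 31/5 = 6.2
  mean(W) = (1 + 6 + 3 + 8 + 1) / 5 = 19/5 = 3.8

Step 2 — sample variances and covariances s[i,j] = (1/(n-1)) · Σ_k (x_{k,i} - mean_i) · (x_{k,j} - mean_j), with n-1 = 4:
  s[U,U] = ((-1)·(-1) + (-1)·(-1) + (-1)·(-1) + (2)·(2) + (1)·(1)) / 4 = 8/4 = 2
  s[U,V] = ((-1)·(-0.2) + (-1)·(-0.2) + (-1)·(-0.2) + (2)·(0.8) + (1)·(-0.2)) / 4 = 2/4 = 0.5
  s[U,W] = ((-1)·(-2.8) + (-1)·(2.2) + (-1)·(-0.8) + (2)·(4.2) + (1)·(-2.8)) / 4 = 7/4 = 1.75
  s[V,V] = ((-0.2)·(-0.2) + (-0.2)·(-0.2) + (-0.2)·(-0.2) + (0.8)·(0.8) + (-0.2)·(-0.2)) / 4 = 0.8/4 = 0.2
  s[V,W] = ((-0.2)·(-2.8) + (-0.2)·(2.2) + (-0.2)·(-0.8) + (0.8)·(4.2) + (-0.2)·(-2.8)) / 4 = 4.2/4 = 1.05
  s[W,W] = ((-2.8)·(-2.8) + (2.2)·(2.2) + (-0.8)·(-0.8) + (4.2)·(4.2) + (-2.8)·(-2.8)) / 4 = 38.8/4 = 9.7
  Sample standard deviations s_i = √(s[i,i]):
  s(U) = √(2) = 1.4142
  s(V) = √(0.2) = 0.4472
  s(W) = √(9.7) = 3.1145

Step 3 — r_{ij} = s_{ij} / (s_i · s_j):
  r[U,U] = 1 (diagonal).
  r[U,V] = 0.5 / (1.4142 · 0.4472) = 0.5 / 0.6325 = 0.7906
  r[U,W] = 1.75 / (1.4142 · 3.1145) = 1.75 / 4.4045 = 0.3973
  r[V,V] = 1 (diagonal).
  r[V,W] = 1.05 / (0.4472 · 3.1145) = 1.05 / 1.3928 = 0.7539
  r[W,W] = 1 (diagonal).

R is symmetric with unit diagonal. Assembling:

R = [[1, 0.7906, 0.3973],
 [0.7906, 1, 0.7539],
 [0.3973, 0.7539, 1]]


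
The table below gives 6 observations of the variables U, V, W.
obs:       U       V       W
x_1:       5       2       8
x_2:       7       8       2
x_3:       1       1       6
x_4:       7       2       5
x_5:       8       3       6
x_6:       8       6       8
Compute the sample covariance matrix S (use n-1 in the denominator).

Step 1 — column means:
  mean(U) = (5 + 7 + 1 + 7 + 8 + 8) / 6 = 36/6 = 6
  mean(V) = (2 + 8 + 1 + 2 + 3 + 6) / 6 = 22/6 = 3.6667
  mean(W) = (8 + 2 + 6 + 5 + 6 + 8) / 6 = 35/6 = 5.8333

Step 2 — sample covariance S[i,j] = (1/(n-1)) · Σ_k (x_{k,i} - mean_i) · (x_{k,j} - mean_j), with n-1 = 5.
  S[U,U] = ((-1)·(-1) + (1)·(1) + (-5)·(-5) + (1)·(1) + (2)·(2) + (2)·(2)) / 5 = 36/5 = 7.2
  S[U,V] = ((-1)·(-1.6667) + (1)·(4.3333) + (-5)·(-2.6667) + (1)·(-1.6667) + (2)·(-0.6667) + (2)·(2.3333)) / 5 = 21/5 = 4.2
  S[U,W] = ((-1)·(2.1667) + (1)·(-3.8333) + (-5)·(0.1667) + (1)·(-0.8333) + (2)·(0.1667) + (2)·(2.1667)) / 5 = -3/5 = -0.6
  S[V,V] = ((-1.6667)·(-1.6667) + (4.3333)·(4.3333) + (-2.6667)·(-2.6667) + (-1.6667)·(-1.6667) + (-0.6667)·(-0.6667) + (2.3333)·(2.3333)) / 5 = 37.3333/5 = 7.4667
  S[V,W] = ((-1.6667)·(2.1667) + (4.3333)·(-3.8333) + (-2.6667)·(0.1667) + (-1.6667)·(-0.8333) + (-0.6667)·(0.1667) + (2.3333)·(2.1667)) / 5 = -14.3333/5 = -2.8667
  S[W,W] = ((2.1667)·(2.1667) + (-3.8333)·(-3.8333) + (0.1667)·(0.1667) + (-0.8333)·(-0.8333) + (0.1667)·(0.1667) + (2.1667)·(2.1667)) / 5 = 24.8333/5 = 4.9667

S is symmetric (S[j,i] = S[i,j]). Assembling:

S = [[7.2, 4.2, -0.6],
 [4.2, 7.4667, -2.8667],
 [-0.6, -2.8667, 4.9667]]


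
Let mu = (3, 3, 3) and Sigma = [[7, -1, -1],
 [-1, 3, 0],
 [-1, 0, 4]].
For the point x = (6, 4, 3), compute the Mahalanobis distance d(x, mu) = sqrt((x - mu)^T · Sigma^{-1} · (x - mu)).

Step 1 — centre the observation: (x - mu) = (3, 1, 0).

Step 2 — invert Sigma (cofactor / det for 3×3, or solve directly):
  Sigma^{-1} = [[0.1558, 0.0519, 0.039],
 [0.0519, 0.3506, 0.013],
 [0.039, 0.013, 0.2597]].

Step 3 — form the quadratic (x - mu)^T · Sigma^{-1} · (x - mu):
  Sigma^{-1} · (x - mu) = (0.5195, 0.5065, 0.1299).
  (x - mu)^T · [Sigma^{-1} · (x - mu)] = (3)·(0.5195) + (1)·(0.5065) + (0)·(0.1299) = 2.0649.

Step 4 — take square root: d = √(2.0649) ≈ 1.437.

d(x, mu) = √(2.0649) ≈ 1.437


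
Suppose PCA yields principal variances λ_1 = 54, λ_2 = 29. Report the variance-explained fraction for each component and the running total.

Step 1 — total variance = trace(Sigma) = Σ λ_i = 54 + 29 = 83.

Step 2 — fraction explained by component i = λ_i / Σ λ:
  PC1: 54/83 = 0.6506
  PC2: 29/83 = 0.3494

Step 3 — cumulative fraction after k components = (λ_1 + ... + λ_k) / Σ λ:
  k = 1: 54/83 = 0.6506
  k = 2: (54 + 29)/83 = 83/83 = 1

Summary (fraction, with percent):

explained: PC1 0.6506 (65.06%), PC2 0.3494 (34.94%);  cumulative: 0.6506, 1


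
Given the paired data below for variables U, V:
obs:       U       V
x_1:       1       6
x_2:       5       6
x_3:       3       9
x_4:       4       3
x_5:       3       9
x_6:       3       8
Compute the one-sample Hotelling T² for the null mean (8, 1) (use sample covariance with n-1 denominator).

Step 1 — sample mean vector:
  mean(U) = (1 + 5 + 3 + 4 + 3 + 3) / 6 = 19/6 = 3.1667
  mean(V) = (6 + 6 + 9 + 3 + 9 + 8) / 6 = 41/6 = 6.8333
  x̄ = (3.1667, 6.8333),  deviation x̄ - mu_0 = (3.1667, 6.8333) - (8, 1) = (-4.8333, 5.8333).

Step 2 — sample covariance matrix, S[i,j] = (1/(n-1)) · Σ_k (x_{k,i} - mean_i) · (x_{k,j} - mean_j), divisor n-1 = 5:
  S[U,U] = ((-2.1667)·(-2.1667) + (1.8333)·(1.8333) + (-0.1667)·(-0.1667) + (0.8333)·(0.8333) + (-0.1667)·(-0.1667) + (-0.1667)·(-0.1667)) / 5 = 8.8333/5 = 1.7667
  S[U,V] = ((-2.1667)·(-0.8333) + (1.8333)·(-0.8333) + (-0.1667)·(2.1667) + (0.8333)·(-3.8333) + (-0.1667)·(2.1667) + (-0.1667)·(1.1667)) / 5 = -3.8333/5 = -0.7667
  S[V,V] = ((-0.8333)·(-0.8333) + (-0.8333)·(-0.8333) + (2.1667)·(2.1667) + (-3.8333)·(-3.8333) + (2.1667)·(2.1667) + (1.1667)·(1.1667)) / 5 = 26.8333/5 = 5.3667
  S = [[1.7667, -0.7667],
 [-0.7667, 5.3667]].

Step 3 — invert S. det(S) = 1.7667·5.3667 - (-0.7667)² = 8.8933.
  S^{-1} = (1/det) · [[d, -b], [-b, a]] = [[0.6034, 0.0862],
 [0.0862, 0.1987]].

Step 4 — quadratic form (x̄ - mu_0)^T · S^{-1} · (x̄ - mu_0):
  S^{-1} · (x̄ - mu_0) = (-2.4138, 0.7421),
  (x̄ - mu_0)^T · [...] = (-4.8333)·(-2.4138) + (5.8333)·(0.7421) = 15.9958.

Step 5 — scale by n: T² = 6 · 15.9958 = 95.9745.

T² ≈ 95.9745


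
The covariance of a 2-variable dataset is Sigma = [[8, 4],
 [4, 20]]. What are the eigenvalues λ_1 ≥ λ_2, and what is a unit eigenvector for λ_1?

Step 1 — characteristic polynomial of 2×2 Sigma:
  det(Sigma - λI) = λ² - trace · λ + det = 0.
  trace = 8 + 20 = 28, det = 8·20 - (4)² = 144.
Step 2 — discriminant:
  Δ = trace² - 4·det = 784 - 576 = 208.
Step 3 — eigenvalues:
  λ = (trace ± √Δ)/2 = (28 ± 14.4222)/2,
  λ_1 = 21.2111,  λ_2 = 6.7889.

Step 4 — unit eigenvector for λ_1: solve (Sigma - λ_1 I)v = 0. First row:
  (8 - 21.2111)·v_x + (4)·v_y = 0, i.e. (-13.2111)·v_x + (4)·v_y = 0,
  so v ∝ (b, λ_1 - a) = (4, 13.2111) = u.
  ||u|| = √((4)² + (13.2111)²) = √(190.5332) ≈ 13.8034,
  v_1 = u/||u|| ≈ (0.2898, 0.9571) (||v_1|| = 1).

λ_1 = 21.2111,  λ_2 = 6.7889;  v_1 ≈ (0.2898, 0.9571)


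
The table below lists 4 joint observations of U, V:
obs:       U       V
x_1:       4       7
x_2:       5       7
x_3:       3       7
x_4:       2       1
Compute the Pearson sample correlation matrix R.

Step 1 — column means:
  mean(U) = (4 + 5 + 3 + 2) / 4 = 14/4 = 3.5
  mean(V) = (7 + 7 + 7 + 1) / 4 = 22/4 = 5.5

Step 2 — sample variances and covariances s[i,j] = (1/(n-1)) · Σ_k (x_{k,i} - mean_i) · (x_{k,j} - mean_j), with n-1 = 3:
  s[U,U] = ((0.5)·(0.5) + (1.5)·(1.5) + (-0.5)·(-0.5) + (-1.5)·(-1.5)) / 3 = 5/3 = 1.6667
  s[U,V] = ((0.5)·(1.5) + (1.5)·(1.5) + (-0.5)·(1.5) + (-1.5)·(-4.5)) / 3 = 9/3 = 3
  s[V,V] = ((1.5)·(1.5) + (1.5)·(1.5) + (1.5)·(1.5) + (-4.5)·(-4.5)) / 3 = 27/3 = 9
  Sample standard deviations s_i = √(s[i,i]):
  s(U) = √(1.6667) = 1.291
  s(V) = √(9) = 3

Step 3 — r_{ij} = s_{ij} / (s_i · s_j):
  r[U,U] = 1 (diagonal).
  r[U,V] = 3 / (1.291 · 3) = 3 / 3.873 = 0.7746
  r[V,V] = 1 (diagonal).

R is symmetric with unit diagonal. Assembling:

R = [[1, 0.7746],
 [0.7746, 1]]


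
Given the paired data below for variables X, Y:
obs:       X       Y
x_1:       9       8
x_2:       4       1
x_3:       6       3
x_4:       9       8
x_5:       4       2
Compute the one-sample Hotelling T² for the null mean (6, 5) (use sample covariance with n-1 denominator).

Step 1 — sample mean vector:
  mean(X) = (9 + 4 + 6 + 9 + 4) / 5 = 32/5 = 6.4
  mean(Y) = (8 + 1 + 3 + 8 + 2) / 5 = 22/5 = 4.4
  x̄ = (6.4, 4.4),  deviation x̄ - mu_0 = (6.4, 4.4) - (6, 5) = (0.4, -0.6).

Step 2 — sample covariance matrix, S[i,j] = (1/(n-1)) · Σ_k (x_{k,i} - mean_i) · (x_{k,j} - mean_j), divisor n-1 = 4:
  S[X,X] = ((2.6)·(2.6) + (-2.4)·(-2.4) + (-0.4)·(-0.4) + (2.6)·(2.6) + (-2.4)·(-2.4)) / 4 = 25.2/4 = 6.3
  S[X,Y] = ((2.6)·(3.6) + (-2.4)·(-3.4) + (-0.4)·(-1.4) + (2.6)·(3.6) + (-2.4)·(-2.4)) / 4 = 33.2/4 = 8.3
  S[Y,Y] = ((3.6)·(3.6) + (-3.4)·(-3.4) + (-1.4)·(-1.4) + (3.6)·(3.6) + (-2.4)·(-2.4)) / 4 = 45.2/4 = 11.3
  S = [[6.3, 8.3],
 [8.3, 11.3]].

Step 3 — invert S. det(S) = 6.3·11.3 - (8.3)² = 2.3.
  S^{-1} = (1/det) · [[d, -b], [-b, a]] = [[4.913, -3.6087],
 [-3.6087, 2.7391]].

Step 4 — quadratic form (x̄ - mu_0)^T · S^{-1} · (x̄ - mu_0):
  S^{-1} · (x̄ - mu_0) = (4.1304, -3.087),
  (x̄ - mu_0)^T · [...] = (0.4)·(4.1304) + (-0.6)·(-3.087) = 3.5043.

Step 5 — scale by n: T² = 5 · 3.5043 = 17.5217.

T² ≈ 17.5217


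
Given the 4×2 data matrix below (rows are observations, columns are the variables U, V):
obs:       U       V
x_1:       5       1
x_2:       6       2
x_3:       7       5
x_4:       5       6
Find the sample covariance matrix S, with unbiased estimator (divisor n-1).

Step 1 — column means:
  mean(U) = (5 + 6 + 7 + 5) / 4 = 23/4 = 5.75
  mean(V) = (1 + 2 + 5 + 6) / 4 = 14/4 = 3.5

Step 2 — sample covariance S[i,j] = (1/(n-1)) · Σ_k (x_{k,i} - mean_i) · (x_{k,j} - mean_j), with n-1 = 3.
  S[U,U] = ((-0.75)·(-0.75) + (0.25)·(0.25) + (1.25)·(1.25) + (-0.75)·(-0.75)) / 3 = 2.75/3 = 0.9167
  S[U,V] = ((-0.75)·(-2.5) + (0.25)·(-1.5) + (1.25)·(1.5) + (-0.75)·(2.5)) / 3 = 1.5/3 = 0.5
  S[V,V] = ((-2.5)·(-2.5) + (-1.5)·(-1.5) + (1.5)·(1.5) + (2.5)·(2.5)) / 3 = 17/3 = 5.6667

S is symmetric (S[j,i] = S[i,j]). Assembling:

S = [[0.9167, 0.5],
 [0.5, 5.6667]]


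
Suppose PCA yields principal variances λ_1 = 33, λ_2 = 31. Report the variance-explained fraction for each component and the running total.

Step 1 — total variance = trace(Sigma) = Σ λ_i = 33 + 31 = 64.

Step 2 — fraction explained by component i = λ_i / Σ λ:
  PC1: 33/64 = 0.5156
  PC2: 31/64 = 0.4844

Step 3 — cumulative fraction after k components = (λ_1 + ... + λ_k) / Σ λ:
  k = 1: 33/64 = 0.5156
  k = 2: (33 + 31)/64 = 64/64 = 1

Summary (fraction, with percent):

explained: PC1 0.5156 (51.56%), PC2 0.4844 (48.44%);  cumulative: 0.5156, 1


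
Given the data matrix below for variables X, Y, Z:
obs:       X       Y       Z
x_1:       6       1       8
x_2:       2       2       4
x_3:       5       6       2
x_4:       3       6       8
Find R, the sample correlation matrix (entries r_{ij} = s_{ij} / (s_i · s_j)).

Step 1 — column means:
  mean(X) = (6 + 2 + 5 + 3) / 4 = 16/4 = 4
  mean(Y) = (1 + 2 + 6 + 6) / 4 = 15/4 = 3.75
  mean(Z) = (8 + 4 + 2 + 8) / 4 = 22/4 = 5.5

Step 2 — sample variances and covariances s[i,j] = (1/(n-1)) · Σ_k (x_{k,i} - mean_i) · (x_{k,j} - mean_j), with n-1 = 3:
  s[X,X] = ((2)·(2) + (-2)·(-2) + (1)·(1) + (-1)·(-1)) / 3 = 10/3 = 3.3333
  s[X,Y] = ((2)·(-2.75) + (-2)·(-1.75) + (1)·(2.25) + (-1)·(2.25)) / 3 = -2/3 = -0.6667
  s[X,Z] = ((2)·(2.5) + (-2)·(-1.5) + (1)·(-3.5) + (-1)·(2.5)) / 3 = 2/3 = 0.6667
  s[Y,Y] = ((-2.75)·(-2.75) + (-1.75)·(-1.75) + (2.25)·(2.25) + (2.25)·(2.25)) / 3 = 20.75/3 = 6.9167
  s[Y,Z] = ((-2.75)·(2.5) + (-1.75)·(-1.5) + (2.25)·(-3.5) + (2.25)·(2.5)) / 3 = -6.5/3 = -2.1667
  s[Z,Z] = ((2.5)·(2.5) + (-1.5)·(-1.5) + (-3.5)·(-3.5) + (2.5)·(2.5)) / 3 = 27/3 = 9
  Sample standard deviations s_i = √(s[i,i]):
  s(X) = √(3.3333) = 1.8257
  s(Y) = √(6.9167) = 2.63
  s(Z) = √(9) = 3

Step 3 — r_{ij} = s_{ij} / (s_i · s_j):
  r[X,X] = 1 (diagonal).
  r[X,Y] = -0.6667 / (1.8257 · 2.63) = -0.6667 / 4.8016 = -0.1388
  r[X,Z] = 0.6667 / (1.8257 · 3) = 0.6667 / 5.4772 = 0.1217
  r[Y,Y] = 1 (diagonal).
  r[Y,Z] = -2.1667 / (2.63 · 3) = -2.1667 / 7.8899 = -0.2746
  r[Z,Z] = 1 (diagonal).

R is symmetric with unit diagonal. Assembling:

R = [[1, -0.1388, 0.1217],
 [-0.1388, 1, -0.2746],
 [0.1217, -0.2746, 1]]


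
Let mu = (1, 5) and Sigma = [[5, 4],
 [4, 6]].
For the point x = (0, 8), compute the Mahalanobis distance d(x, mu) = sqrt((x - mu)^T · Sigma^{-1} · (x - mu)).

Step 1 — centre the observation: (x - mu) = (-1, 3).

Step 2 — invert Sigma. det(Sigma) = 5·6 - (4)² = 14.
  Sigma^{-1} = (1/det) · [[d, -b], [-b, a]] = [[0.4286, -0.2857],
 [-0.2857, 0.3571]].

Step 3 — form the quadratic (x - mu)^T · Sigma^{-1} · (x - mu):
  Sigma^{-1} · (x - mu) = (-1.2857, 1.3571).
  (x - mu)^T · [Sigma^{-1} · (x - mu)] = (-1)·(-1.2857) + (3)·(1.3571) = 5.3571.

Step 4 — take square root: d = √(5.3571) ≈ 2.3146.

d(x, mu) = √(5.3571) ≈ 2.3146


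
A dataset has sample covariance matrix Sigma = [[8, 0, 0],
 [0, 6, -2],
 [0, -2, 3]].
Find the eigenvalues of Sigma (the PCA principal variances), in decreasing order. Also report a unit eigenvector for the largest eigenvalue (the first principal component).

Step 1 — characteristic polynomial p(λ) = det(λI - Sigma) = λ³ - tr·λ² + c_1·λ - det, where tr = trace, c_1 = sum of the principal 2×2 minors, det = det(Sigma):
  tr = 8 + 6 + 3 = 17,
  c_1 = (8·6 - (0)²) + (8·3 - (0)²) + (6·3 - (-2)²) = 48 + 24 + 14 = 86,
  det = 8·(6·3 - (-2)²) - (0)·((0)·3 - (-2)·(0)) + (0)·((0)·(-2) - 6·(0)) = 8·(14) - (0)·(0) + (0)·(0) = 112.
  So p(λ) = λ³ - 17λ² + 86λ - 112.
Step 2 — look for an integer root (rational root theorem: any rational root is an integer divisor of 112). Testing λ = 2:
  p(2) = 8 - 68 + 172 - 112 = 0  ✓
  Dividing out (λ - 2): p(λ) = (λ - 2)(λ² - 15λ + 56).
Step 3 — remaining eigenvalues from the quadratic λ² - 15λ + 56 = 0:
  Δ = 15² - 4·56 = 225 - 224 = 1,  λ = (15 ± √1)/2 = (15 ± 1)/2 = 8 or 7.
  Sorted: λ_1 = 8,  λ_2 = 7,  λ_3 = 2  (check: sum = 17 = tr ✓).

Step 4 — unit eigenvector for λ_1 = 8: v spans the null space of (Sigma - λ_1 I), whose rows are
  r_1 = (0, 0, 0),  r_2 = (0, -2, -2),  r_3 = (0, -2, -5).
  v is orthogonal to every row, so take v ∝ r_2 × r_3 = ((-2)·(-5) - (-2)·(-2), (-2)·(0) - (0)·(-5), (0)·(-2) - (-2)·(0)) = (6, 0, 0).
  Rescale (divide by 6): u = (1, 0, 0).
  ||u|| = √((1)² + (0)² + (0)²) = √(1) = 1,  v_1 = u/||u|| ≈ (1, 0, 0) (||v_1|| = 1).

λ_1 = 8,  λ_2 = 7,  λ_3 = 2;  v_1 ≈ (1, 0, 0)


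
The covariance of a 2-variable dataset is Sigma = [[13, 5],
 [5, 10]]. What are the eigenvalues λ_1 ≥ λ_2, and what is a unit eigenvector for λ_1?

Step 1 — characteristic polynomial of 2×2 Sigma:
  det(Sigma - λI) = λ² - trace · λ + det = 0.
  trace = 13 + 10 = 23, det = 13·10 - (5)² = 105.
Step 2 — discriminant:
  Δ = trace² - 4·det = 529 - 420 = 109.
Step 3 — eigenvalues:
  λ = (trace ± √Δ)/2 = (23 ± 10.4403)/2,
  λ_1 = 16.7202,  λ_2 = 6.2798.

Step 4 — unit eigenvector for λ_1: solve (Sigma - λ_1 I)v = 0. First row:
  (13 - 16.7202)·v_x + (5)·v_y = 0, i.e. (-3.7202)·v_x + (5)·v_y = 0,
  so v ∝ (b, λ_1 - a) = (5, 3.7202) = u.
  ||u|| = √((5)² + (3.7202)²) = √(38.8395) ≈ 6.2321,
  v_1 = u/||u|| ≈ (0.8023, 0.5969) (||v_1|| = 1).

λ_1 = 16.7202,  λ_2 = 6.2798;  v_1 ≈ (0.8023, 0.5969)


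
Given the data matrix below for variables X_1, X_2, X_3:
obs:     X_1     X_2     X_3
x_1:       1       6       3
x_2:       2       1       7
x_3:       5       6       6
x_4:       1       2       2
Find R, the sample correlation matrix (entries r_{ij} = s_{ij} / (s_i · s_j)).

Step 1 — column means:
  mean(X_1) = (1 + 2 + 5 + 1) / 4 = 9/4 = 2.25
  mean(X_2) = (6 + 1 + 6 + 2) / 4 = 15/4 = 3.75
  mean(X_3) = (3 + 7 + 6 + 2) / 4 = 18/4 = 4.5

Step 2 — sample variances and covariances s[i,j] = (1/(n-1)) · Σ_k (x_{k,i} - mean_i) · (x_{k,j} - mean_j), with n-1 = 3:
  s[X_1,X_1] = ((-1.25)·(-1.25) + (-0.25)·(-0.25) + (2.75)·(2.75) + (-1.25)·(-1.25)) / 3 = 10.75/3 = 3.5833
  s[X_1,X_2] = ((-1.25)·(2.25) + (-0.25)·(-2.75) + (2.75)·(2.25) + (-1.25)·(-1.75)) / 3 = 6.25/3 = 2.0833
  s[X_1,X_3] = ((-1.25)·(-1.5) + (-0.25)·(2.5) + (2.75)·(1.5) + (-1.25)·(-2.5)) / 3 = 8.5/3 = 2.8333
  s[X_2,X_2] = ((2.25)·(2.25) + (-2.75)·(-2.75) + (2.25)·(2.25) + (-1.75)·(-1.75)) / 3 = 20.75/3 = 6.9167
  s[X_2,X_3] = ((2.25)·(-1.5) + (-2.75)·(2.5) + (2.25)·(1.5) + (-1.75)·(-2.5)) / 3 = -2.5/3 = -0.8333
  s[X_3,X_3] = ((-1.5)·(-1.5) + (2.5)·(2.5) + (1.5)·(1.5) + (-2.5)·(-2.5)) / 3 = 17/3 = 5.6667
  Sample standard deviations s_i = √(s[i,i]):
  s(X_1) = √(3.5833) = 1.893
  s(X_2) = √(6.9167) = 2.63
  s(X_3) = √(5.6667) = 2.3805

Step 3 — r_{ij} = s_{ij} / (s_i · s_j):
  r[X_1,X_1] = 1 (diagonal).
  r[X_1,X_2] = 2.0833 / (1.893 · 2.63) = 2.0833 / 4.9784 = 0.4185
  r[X_1,X_3] = 2.8333 / (1.893 · 2.3805) = 2.8333 / 4.5062 = 0.6288
  r[X_2,X_2] = 1 (diagonal).
  r[X_2,X_3] = -0.8333 / (2.63 · 2.3805) = -0.8333 / 6.2605 = -0.1331
  r[X_3,X_3] = 1 (diagonal).

R is symmetric with unit diagonal. Assembling:

R = [[1, 0.4185, 0.6288],
 [0.4185, 1, -0.1331],
 [0.6288, -0.1331, 1]]


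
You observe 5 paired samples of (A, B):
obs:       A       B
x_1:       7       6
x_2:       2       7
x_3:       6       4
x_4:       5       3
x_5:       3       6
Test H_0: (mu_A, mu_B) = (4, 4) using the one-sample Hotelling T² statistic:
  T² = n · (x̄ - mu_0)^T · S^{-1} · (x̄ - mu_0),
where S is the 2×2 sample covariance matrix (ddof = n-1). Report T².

Step 1 — sample mean vector:
  mean(A) = (7 + 2 + 6 + 5 + 3) / 5 = 23/5 = 4.6
  mean(B) = (6 + 7 + 4 + 3 + 6) / 5 = 26/5 = 5.2
  x̄ = (4.6, 5.2),  deviation x̄ - mu_0 = (4.6, 5.2) - (4, 4) = (0.6, 1.2).

Step 2 — sample covariance matrix, S[i,j] = (1/(n-1)) · Σ_k (x_{k,i} - mean_i) · (x_{k,j} - mean_j), divisor n-1 = 4:
  S[A,A] = ((2.4)·(2.4) + (-2.6)·(-2.6) + (1.4)·(1.4) + (0.4)·(0.4) + (-1.6)·(-1.6)) / 4 = 17.2/4 = 4.3
  S[A,B] = ((2.4)·(0.8) + (-2.6)·(1.8) + (1.4)·(-1.2) + (0.4)·(-2.2) + (-1.6)·(0.8)) / 4 = -6.6/4 = -1.65
  S[B,B] = ((0.8)·(0.8) + (1.8)·(1.8) + (-1.2)·(-1.2) + (-2.2)·(-2.2) + (0.8)·(0.8)) / 4 = 10.8/4 = 2.7
  S = [[4.3, -1.65],
 [-1.65, 2.7]].

Step 3 — invert S. det(S) = 4.3·2.7 - (-1.65)² = 8.8875.
  S^{-1} = (1/det) · [[d, -b], [-b, a]] = [[0.3038, 0.1857],
 [0.1857, 0.4838]].

Step 4 — quadratic form (x̄ - mu_0)^T · S^{-1} · (x̄ - mu_0):
  S^{-1} · (x̄ - mu_0) = (0.4051, 0.692),
  (x̄ - mu_0)^T · [...] = (0.6)·(0.4051) + (1.2)·(0.692) = 1.0734.

Step 5 — scale by n: T² = 5 · 1.0734 = 5.3671.

T² ≈ 5.3671


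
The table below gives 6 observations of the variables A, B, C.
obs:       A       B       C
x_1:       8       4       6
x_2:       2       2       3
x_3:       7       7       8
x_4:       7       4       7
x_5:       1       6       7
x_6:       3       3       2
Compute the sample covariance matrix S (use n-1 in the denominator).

Step 1 — column means:
  mean(A) = (8 + 2 + 7 + 7 + 1 + 3) / 6 = 28/6 = 4.6667
  mean(B) = (4 + 2 + 7 + 4 + 6 + 3) / 6 = 26/6 = 4.3333
  mean(C) = (6 + 3 + 8 + 7 + 7 + 2) / 6 = 33/6 = 5.5

Step 2 — sample covariance S[i,j] = (1/(n-1)) · Σ_k (x_{k,i} - mean_i) · (x_{k,j} - mean_j), with n-1 = 5.
  S[A,A] = ((3.3333)·(3.3333) + (-2.6667)·(-2.6667) + (2.3333)·(2.3333) + (2.3333)·(2.3333) + (-3.6667)·(-3.6667) + (-1.6667)·(-1.6667)) / 5 = 45.3333/5 = 9.0667
  S[A,B] = ((3.3333)·(-0.3333) + (-2.6667)·(-2.3333) + (2.3333)·(2.6667) + (2.3333)·(-0.3333) + (-3.6667)·(1.6667) + (-1.6667)·(-1.3333)) / 5 = 6.6667/5 = 1.3333
  S[A,C] = ((3.3333)·(0.5) + (-2.6667)·(-2.5) + (2.3333)·(2.5) + (2.3333)·(1.5) + (-3.6667)·(1.5) + (-1.6667)·(-3.5)) / 5 = 18/5 = 3.6
  S[B,B] = ((-0.3333)·(-0.3333) + (-2.3333)·(-2.3333) + (2.6667)·(2.6667) + (-0.3333)·(-0.3333) + (1.6667)·(1.6667) + (-1.3333)·(-1.3333)) / 5 = 17.3333/5 = 3.4667
  S[B,C] = ((-0.3333)·(0.5) + (-2.3333)·(-2.5) + (2.6667)·(2.5) + (-0.3333)·(1.5) + (1.6667)·(1.5) + (-1.3333)·(-3.5)) / 5 = 19/5 = 3.8
  S[C,C] = ((0.5)·(0.5) + (-2.5)·(-2.5) + (2.5)·(2.5) + (1.5)·(1.5) + (1.5)·(1.5) + (-3.5)·(-3.5)) / 5 = 29.5/5 = 5.9

S is symmetric (S[j,i] = S[i,j]). Assembling:

S = [[9.0667, 1.3333, 3.6],
 [1.3333, 3.4667, 3.8],
 [3.6, 3.8, 5.9]]


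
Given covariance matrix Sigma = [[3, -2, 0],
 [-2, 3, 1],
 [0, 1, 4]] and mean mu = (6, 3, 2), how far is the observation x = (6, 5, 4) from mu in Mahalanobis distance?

Step 1 — centre the observation: (x - mu) = (0, 2, 2).

Step 2 — invert Sigma (cofactor / det for 3×3, or solve directly):
  Sigma^{-1} = [[0.6471, 0.4706, -0.1176],
 [0.4706, 0.7059, -0.1765],
 [-0.1176, -0.1765, 0.2941]].

Step 3 — form the quadratic (x - mu)^T · Sigma^{-1} · (x - mu):
  Sigma^{-1} · (x - mu) = (0.7059, 1.0588, 0.2353).
  (x - mu)^T · [Sigma^{-1} · (x - mu)] = (0)·(0.7059) + (2)·(1.0588) + (2)·(0.2353) = 2.5882.

Step 4 — take square root: d = √(2.5882) ≈ 1.6088.

d(x, mu) = √(2.5882) ≈ 1.6088


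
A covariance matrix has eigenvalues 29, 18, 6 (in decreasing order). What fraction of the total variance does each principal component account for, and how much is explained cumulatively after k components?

Step 1 — total variance = trace(Sigma) = Σ λ_i = 29 + 18 + 6 = 53.

Step 2 — fraction explained by component i = λ_i / Σ λ:
  PC1: 29/53 = 0.5472
  PC2: 18/53 = 0.3396
  PC3: 6/53 = 0.1132

Step 3 — cumulative fraction after k components = (λ_1 + ... + λ_k) / Σ λ:
  k = 1: 29/53 = 0.5472
  k = 2: (29 + 18)/53 = 47/53 = 0.8868
  k = 3: (29 + 18 + 6)/53 = 53/53 = 1

Summary (fraction, with percent):

explained: PC1 0.5472 (54.72%), PC2 0.3396 (33.96%), PC3 0.1132 (11.32%);  cumulative: 0.5472, 0.8868, 1


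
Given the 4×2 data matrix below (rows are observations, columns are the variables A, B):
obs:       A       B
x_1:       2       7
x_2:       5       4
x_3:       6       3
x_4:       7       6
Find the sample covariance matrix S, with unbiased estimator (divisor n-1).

Step 1 — column means:
  mean(A) = (2 + 5 + 6 + 7) / 4 = 20/4 = 5
  mean(B) = (7 + 4 + 3 + 6) / 4 = 20/4 = 5

Step 2 — sample covariance S[i,j] = (1/(n-1)) · Σ_k (x_{k,i} - mean_i) · (x_{k,j} - mean_j), with n-1 = 3.
  S[A,A] = ((-3)·(-3) + (0)·(0) + (1)·(1) + (2)·(2)) / 3 = 14/3 = 4.6667
  S[A,B] = ((-3)·(2) + (0)·(-1) + (1)·(-2) + (2)·(1)) / 3 = -6/3 = -2
  S[B,B] = ((2)·(2) + (-1)·(-1) + (-2)·(-2) + (1)·(1)) / 3 = 10/3 = 3.3333

S is symmetric (S[j,i] = S[i,j]). Assembling:

S = [[4.6667, -2],
 [-2, 3.3333]]


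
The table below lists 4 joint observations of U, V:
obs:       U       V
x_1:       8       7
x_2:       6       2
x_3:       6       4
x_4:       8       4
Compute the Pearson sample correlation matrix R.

Step 1 — column means:
  mean(U) = (8 + 6 + 6 + 8) / 4 = 28/4 = 7
  mean(V) = (7 + 2 + 4 + 4) / 4 = 17/4 = 4.25

Step 2 — sample variances and covariances s[i,j] = (1/(n-1)) · Σ_k (x_{k,i} - mean_i) · (x_{k,j} - mean_j), with n-1 = 3:
  s[U,U] = ((1)·(1) + (-1)·(-1) + (-1)·(-1) + (1)·(1)) / 3 = 4/3 = 1.3333
  s[U,V] = ((1)·(2.75) + (-1)·(-2.25) + (-1)·(-0.25) + (1)·(-0.25)) / 3 = 5/3 = 1.6667
  s[V,V] = ((2.75)·(2.75) + (-2.25)·(-2.25) + (-0.25)·(-0.25) + (-0.25)·(-0.25)) / 3 = 12.75/3 = 4.25
  Sample standard deviations s_i = √(s[i,i]):
  s(U) = √(1.3333) = 1.1547
  s(V) = √(4.25) = 2.0616

Step 3 — r_{ij} = s_{ij} / (s_i · s_j):
  r[U,U] = 1 (diagonal).
  r[U,V] = 1.6667 / (1.1547 · 2.0616) = 1.6667 / 2.3805 = 0.7001
  r[V,V] = 1 (diagonal).

R is symmetric with unit diagonal. Assembling:

R = [[1, 0.7001],
 [0.7001, 1]]


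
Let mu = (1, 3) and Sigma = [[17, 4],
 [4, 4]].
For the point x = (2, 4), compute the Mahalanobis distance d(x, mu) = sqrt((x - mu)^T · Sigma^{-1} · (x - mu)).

Step 1 — centre the observation: (x - mu) = (1, 1).

Step 2 — invert Sigma. det(Sigma) = 17·4 - (4)² = 52.
  Sigma^{-1} = (1/det) · [[d, -b], [-b, a]] = [[0.0769, -0.0769],
 [-0.0769, 0.3269]].

Step 3 — form the quadratic (x - mu)^T · Sigma^{-1} · (x - mu):
  Sigma^{-1} · (x - mu) = (0, 0.25).
  (x - mu)^T · [Sigma^{-1} · (x - mu)] = (1)·(0) + (1)·(0.25) = 0.25.

Step 4 — take square root: d = √(0.25) ≈ 0.5.

d(x, mu) = √(0.25) ≈ 0.5
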